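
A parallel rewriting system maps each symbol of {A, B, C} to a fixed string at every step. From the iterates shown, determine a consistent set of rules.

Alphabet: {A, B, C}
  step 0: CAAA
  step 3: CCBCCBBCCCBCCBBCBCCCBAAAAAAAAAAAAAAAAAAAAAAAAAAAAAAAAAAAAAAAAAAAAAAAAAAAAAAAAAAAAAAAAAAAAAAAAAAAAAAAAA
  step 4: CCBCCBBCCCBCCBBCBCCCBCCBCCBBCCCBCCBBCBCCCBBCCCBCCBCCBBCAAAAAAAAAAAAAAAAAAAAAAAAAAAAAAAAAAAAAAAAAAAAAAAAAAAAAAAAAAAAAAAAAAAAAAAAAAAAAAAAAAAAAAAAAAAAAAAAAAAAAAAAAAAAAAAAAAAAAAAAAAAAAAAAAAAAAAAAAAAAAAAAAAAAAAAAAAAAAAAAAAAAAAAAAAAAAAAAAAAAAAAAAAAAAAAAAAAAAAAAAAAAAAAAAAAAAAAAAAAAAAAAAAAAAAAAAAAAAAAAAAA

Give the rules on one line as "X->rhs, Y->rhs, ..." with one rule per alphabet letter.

  step 3 ⇒ step 4: CCBCCBBCCCBCCBBCBCCCBAAAAAAAAAAAAAAAAAAAAAAAAAAAAAAAAAAAAAAAAAAAAAAAAAAAAAAAAAAAAAAAAAAAAAAAAAAAAAAAAA ⇒ CCB·CCB·BC·CCB·CCB·BC·BC·CCB·CCB·CCB·BC·CCB·CCB·BC·BC·CCB·BC·CCB·CCB·CCB·BC·AAA·AAA·AAA·AAA·AAA·AAA·AAA·AAA·AAA·AAA·AAA·AAA·AAA·AAA·AAA·AAA·AAA·AAA·AAA·AAA·AAA·AAA·AAA·AAA·AAA·AAA·AAA·AAA·AAA·AAA·AAA·AAA·AAA·AAA·AAA·AAA·AAA·AAA·AAA·AAA·AAA·AAA·AAA·AAA·AAA·AAA·AAA·AAA·AAA·AAA·AAA·AAA·AAA·AAA·AAA·AAA·AAA·AAA·AAA·AAA·AAA·AAA·AAA·AAA·AAA·AAA·AAA·AAA·AAA·AAA·AAA·AAA·AAA·AAA·AAA·AAA·AAA·AAA·AAA·AAA·AAA
    A ↦ AAA
    B ↦ BC
    C ↦ CCB

A->AAA, B->BC, C->CCB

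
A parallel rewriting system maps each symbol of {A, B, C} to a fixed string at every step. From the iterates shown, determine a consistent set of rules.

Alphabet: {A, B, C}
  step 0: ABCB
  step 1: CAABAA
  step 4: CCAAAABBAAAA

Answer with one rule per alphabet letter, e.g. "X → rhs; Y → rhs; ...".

  step 0 ⇒ step 1: ABCB ⇒ C·AA·B·AA
    A ↦ C
    B ↦ AA
    C ↦ B

A->C, B->AA, C->B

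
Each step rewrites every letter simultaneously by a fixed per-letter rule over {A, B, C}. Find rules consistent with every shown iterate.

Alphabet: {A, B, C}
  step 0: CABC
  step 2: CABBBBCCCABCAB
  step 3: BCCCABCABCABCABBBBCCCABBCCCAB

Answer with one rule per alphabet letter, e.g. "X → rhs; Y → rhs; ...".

  step 2 ⇒ step 3: CABBBBCCCABCAB ⇒ B·CC·CAB·CAB·CAB·CAB·B·B·B·CC·CAB·B·CC·CAB
    A ↦ CC
    B ↦ CAB
    C ↦ B

A->CC, B->CAB, C->B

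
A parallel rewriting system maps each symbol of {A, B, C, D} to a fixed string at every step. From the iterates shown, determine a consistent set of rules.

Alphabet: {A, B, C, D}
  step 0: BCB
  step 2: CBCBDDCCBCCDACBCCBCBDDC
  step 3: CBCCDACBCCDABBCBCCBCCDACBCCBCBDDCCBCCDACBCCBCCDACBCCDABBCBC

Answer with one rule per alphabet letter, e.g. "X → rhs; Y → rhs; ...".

  step 2 ⇒ step 3: CBCBDDCCBCCDACBCCBCBDDC ⇒ CBC·CDA·CBC·CDA·B·B·CBC·CBC·CDA·CBC·CBC·B·DDC·CBC·CDA·CBC·CBC·CDA·CBC·CDA·B·B·CBC
    A ↦ DDC
    B ↦ CDA
    C ↦ CBC
    D ↦ B

A->DDC, B->CDA, C->CBC, D->B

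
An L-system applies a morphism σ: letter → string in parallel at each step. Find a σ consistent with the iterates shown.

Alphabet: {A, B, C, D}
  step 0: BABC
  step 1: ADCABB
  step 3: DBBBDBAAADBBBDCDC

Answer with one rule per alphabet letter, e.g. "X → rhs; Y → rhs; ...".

  step 0 ⇒ step 1: BABC ⇒ A·DC·A·BB
    A ↦ DC
    B ↦ A
    C ↦ BB
    D ↦ DB  (constrained at step 1)

A->DC, B->A, C->BB, D->DB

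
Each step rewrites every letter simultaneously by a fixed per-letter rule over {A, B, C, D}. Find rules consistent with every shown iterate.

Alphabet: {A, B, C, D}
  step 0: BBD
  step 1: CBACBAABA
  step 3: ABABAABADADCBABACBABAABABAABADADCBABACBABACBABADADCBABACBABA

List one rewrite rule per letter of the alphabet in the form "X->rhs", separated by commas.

A->BA, B->CBA, C->DAD, D->ABA

  step 0 ⇒ step 1: BBD ⇒ CBA·CBA·ABA
    B ↦ CBA
    D ↦ ABA
    A ↦ BA  (constrained at step 1)
    C ↦ DAD  (constrained at step 1)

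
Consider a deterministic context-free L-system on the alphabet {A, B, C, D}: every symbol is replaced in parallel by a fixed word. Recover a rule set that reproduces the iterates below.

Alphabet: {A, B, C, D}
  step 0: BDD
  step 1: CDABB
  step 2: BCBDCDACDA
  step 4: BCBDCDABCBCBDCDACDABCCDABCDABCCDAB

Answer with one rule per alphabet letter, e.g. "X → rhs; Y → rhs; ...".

  step 1 ⇒ step 2: CDABB ⇒ BC·B·D·CDA·CDA
    A ↦ D
    B ↦ CDA
    C ↦ BC
    D ↦ B

A->D, B->CDA, C->BC, D->B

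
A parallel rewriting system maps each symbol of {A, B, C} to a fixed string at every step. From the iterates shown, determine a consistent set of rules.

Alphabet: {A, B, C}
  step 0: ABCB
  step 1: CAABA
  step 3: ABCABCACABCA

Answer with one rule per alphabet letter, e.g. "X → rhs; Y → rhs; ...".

A->CA, B->A, C->B

  step 0 ⇒ step 1: ABCB ⇒ CA·A·B·A
    A ↦ CA
    B ↦ A
    C ↦ B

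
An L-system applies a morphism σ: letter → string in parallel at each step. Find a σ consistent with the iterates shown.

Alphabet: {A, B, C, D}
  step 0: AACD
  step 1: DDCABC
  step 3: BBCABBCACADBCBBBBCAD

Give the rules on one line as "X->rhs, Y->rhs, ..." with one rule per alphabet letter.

  step 0 ⇒ step 1: AACD ⇒ D·D·CA·BC
    A ↦ D
    C ↦ CA
    D ↦ BC
    B ↦ BB  (constrained at step 1)

A->D, B->BB, C->CA, D->BC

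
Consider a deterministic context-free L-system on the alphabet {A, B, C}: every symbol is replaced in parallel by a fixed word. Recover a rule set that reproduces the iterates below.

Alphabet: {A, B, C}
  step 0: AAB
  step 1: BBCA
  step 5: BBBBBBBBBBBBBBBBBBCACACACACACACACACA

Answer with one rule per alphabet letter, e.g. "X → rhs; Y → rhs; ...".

A->B, B->CA, C->BB

  step 0 ⇒ step 1: AAB ⇒ B·B·CA
    A ↦ B
    B ↦ CA
    C ↦ BB  (constrained at step 1)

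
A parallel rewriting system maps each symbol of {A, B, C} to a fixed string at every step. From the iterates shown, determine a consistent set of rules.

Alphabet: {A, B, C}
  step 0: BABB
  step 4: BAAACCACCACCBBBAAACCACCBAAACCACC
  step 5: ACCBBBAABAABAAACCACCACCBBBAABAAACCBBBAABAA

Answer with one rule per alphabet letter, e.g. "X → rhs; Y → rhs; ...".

A->B, B->ACC, C->A

  step 4 ⇒ step 5: BAAACCACCACCBBBAAACCACCBAAACCACC ⇒ ACC·B·B·B·A·A·B·A·A·B·A·A·ACC·ACC·ACC·B·B·B·A·A·B·A·A·ACC·B·B·B·A·A·B·A·A
    A ↦ B
    B ↦ ACC
    C ↦ A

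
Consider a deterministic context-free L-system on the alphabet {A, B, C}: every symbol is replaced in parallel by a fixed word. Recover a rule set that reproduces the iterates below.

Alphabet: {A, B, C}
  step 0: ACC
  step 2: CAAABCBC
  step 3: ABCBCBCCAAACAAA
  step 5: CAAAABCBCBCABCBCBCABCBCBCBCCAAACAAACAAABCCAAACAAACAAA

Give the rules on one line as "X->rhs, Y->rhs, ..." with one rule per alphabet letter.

  step 2 ⇒ step 3: CAAABCBC ⇒ A·BC·BC·BC·CAA·A·CAA·A
    A ↦ BC
    B ↦ CAA
    C ↦ A

A->BC, B->CAA, C->A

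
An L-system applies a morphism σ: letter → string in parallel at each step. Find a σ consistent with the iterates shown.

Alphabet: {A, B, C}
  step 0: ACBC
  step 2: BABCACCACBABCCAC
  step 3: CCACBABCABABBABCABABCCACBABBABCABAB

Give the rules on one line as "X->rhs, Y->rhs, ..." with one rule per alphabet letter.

A->CA, B->C, C->BAB

  step 2 ⇒ step 3: BABCACCACBABCCAC ⇒ C·CA·C·BAB·CA·BAB·BAB·CA·BAB·C·CA·C·BAB·BAB·CA·BAB
    A ↦ CA
    B ↦ C
    C ↦ BAB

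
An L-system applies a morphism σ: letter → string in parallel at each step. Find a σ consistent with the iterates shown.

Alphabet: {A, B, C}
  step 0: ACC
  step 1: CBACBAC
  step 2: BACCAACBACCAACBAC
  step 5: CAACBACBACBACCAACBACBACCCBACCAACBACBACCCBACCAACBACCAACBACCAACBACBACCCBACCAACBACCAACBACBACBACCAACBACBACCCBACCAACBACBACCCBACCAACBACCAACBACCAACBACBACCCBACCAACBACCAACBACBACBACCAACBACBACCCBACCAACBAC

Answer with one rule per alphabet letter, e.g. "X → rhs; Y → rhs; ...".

A->C, B->CAA, C->BAC

  step 1 ⇒ step 2: CBACBAC ⇒ BAC·CAA·C·BAC·CAA·C·BAC
    A ↦ C
    B ↦ CAA
    C ↦ BAC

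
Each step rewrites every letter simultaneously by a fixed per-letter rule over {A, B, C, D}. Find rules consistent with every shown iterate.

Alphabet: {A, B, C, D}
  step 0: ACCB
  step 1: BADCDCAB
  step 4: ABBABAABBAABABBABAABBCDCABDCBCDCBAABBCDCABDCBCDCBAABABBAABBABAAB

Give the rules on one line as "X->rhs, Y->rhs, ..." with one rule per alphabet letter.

  step 0 ⇒ step 1: ACCB ⇒ BA·DC·DC·AB
    A ↦ BA
    B ↦ AB
    C ↦ DC
    D ↦ BC  (constrained at step 1)

A->BA, B->AB, C->DC, D->BC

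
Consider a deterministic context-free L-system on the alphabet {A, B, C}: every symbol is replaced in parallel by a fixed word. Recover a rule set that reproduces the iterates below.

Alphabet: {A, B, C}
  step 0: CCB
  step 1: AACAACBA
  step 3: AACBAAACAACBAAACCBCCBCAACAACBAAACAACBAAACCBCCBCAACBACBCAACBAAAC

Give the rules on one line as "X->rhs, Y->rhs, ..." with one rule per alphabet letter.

  step 0 ⇒ step 1: CCB ⇒ AAC·AAC·BA
    B ↦ BA
    C ↦ AAC
    A ↦ CBC  (constrained at step 1)

A->CBC, B->BA, C->AAC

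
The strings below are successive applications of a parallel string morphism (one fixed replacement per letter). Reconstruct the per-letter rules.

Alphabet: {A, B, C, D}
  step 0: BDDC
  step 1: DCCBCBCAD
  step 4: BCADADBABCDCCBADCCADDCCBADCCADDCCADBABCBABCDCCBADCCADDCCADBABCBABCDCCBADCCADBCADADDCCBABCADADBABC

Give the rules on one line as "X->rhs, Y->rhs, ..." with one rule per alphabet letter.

  step 0 ⇒ step 1: BDDC ⇒ DCC·BC·BC·AD
    B ↦ DCC
    C ↦ AD
    D ↦ BC
    A ↦ BA  (constrained at step 1)

A->BA, B->DCC, C->AD, D->BC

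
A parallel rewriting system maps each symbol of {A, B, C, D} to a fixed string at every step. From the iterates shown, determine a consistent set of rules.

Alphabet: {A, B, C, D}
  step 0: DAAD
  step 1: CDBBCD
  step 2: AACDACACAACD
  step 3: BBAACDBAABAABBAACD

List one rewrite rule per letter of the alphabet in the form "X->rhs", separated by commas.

A->B, B->AC, C->AA, D->CD

  step 2 ⇒ step 3: AACDACACAACD ⇒ B·B·AA·CD·B·AA·B·AA·B·B·AA·CD
    A ↦ B
    C ↦ AA
    D ↦ CD
  step 1 ⇒ step 2: CDBBCD ⇒ AA·CD·AC·AC·AA·CD
    B ↦ AC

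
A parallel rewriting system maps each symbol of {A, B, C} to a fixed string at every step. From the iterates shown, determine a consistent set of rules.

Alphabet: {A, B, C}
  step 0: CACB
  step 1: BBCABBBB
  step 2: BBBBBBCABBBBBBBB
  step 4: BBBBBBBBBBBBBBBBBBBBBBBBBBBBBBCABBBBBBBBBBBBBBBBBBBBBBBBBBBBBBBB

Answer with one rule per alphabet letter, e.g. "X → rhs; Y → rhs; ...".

A->CA, B->BB, C->BB

  step 1 ⇒ step 2: BBCABBBB ⇒ BB·BB·BB·CA·BB·BB·BB·BB
    A ↦ CA
    B ↦ BB
    C ↦ BB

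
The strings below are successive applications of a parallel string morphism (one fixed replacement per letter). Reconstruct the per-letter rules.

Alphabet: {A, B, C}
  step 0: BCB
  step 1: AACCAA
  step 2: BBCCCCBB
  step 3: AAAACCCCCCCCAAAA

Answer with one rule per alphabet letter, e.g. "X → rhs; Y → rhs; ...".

  step 2 ⇒ step 3: BBCCCCBB ⇒ AA·AA·CC·CC·CC·CC·AA·AA
    B ↦ AA
    C ↦ CC
  step 1 ⇒ step 2: AACCAA ⇒ B·B·CC·CC·B·B
    A ↦ B

A->B, B->AA, C->CC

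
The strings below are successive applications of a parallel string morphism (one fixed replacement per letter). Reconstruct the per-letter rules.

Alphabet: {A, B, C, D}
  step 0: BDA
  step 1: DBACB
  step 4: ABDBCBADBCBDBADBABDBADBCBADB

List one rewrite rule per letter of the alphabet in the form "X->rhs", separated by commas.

A->CB, B->DB, C->AB, D->A

  step 0 ⇒ step 1: BDA ⇒ DB·A·CB
    A ↦ CB
    B ↦ DB
    D ↦ A
    C ↦ AB  (constrained at step 1)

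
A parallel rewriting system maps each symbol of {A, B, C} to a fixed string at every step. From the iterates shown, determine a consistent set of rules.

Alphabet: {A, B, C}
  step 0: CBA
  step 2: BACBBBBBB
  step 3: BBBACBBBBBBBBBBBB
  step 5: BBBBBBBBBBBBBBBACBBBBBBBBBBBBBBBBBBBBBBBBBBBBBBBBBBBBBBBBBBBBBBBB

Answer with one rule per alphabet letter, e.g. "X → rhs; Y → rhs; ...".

A->B, B->BB, C->AC

  step 2 ⇒ step 3: BACBBBBBB ⇒ BB·B·AC·BB·BB·BB·BB·BB·BB
    A ↦ B
    B ↦ BB
    C ↦ AC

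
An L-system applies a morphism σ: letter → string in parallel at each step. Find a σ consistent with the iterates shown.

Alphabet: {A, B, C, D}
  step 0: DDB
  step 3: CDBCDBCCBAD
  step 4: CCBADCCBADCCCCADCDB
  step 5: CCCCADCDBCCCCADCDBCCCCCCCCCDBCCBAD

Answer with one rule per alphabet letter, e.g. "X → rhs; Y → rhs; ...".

A->CD, B->AD, C->CC, D->B

  step 4 ⇒ step 5: CCBADCCBADCCCCADCDB ⇒ CC·CC·AD·CD·B·CC·CC·AD·CD·B·CC·CC·CC·CC·CD·B·CC·B·AD
    A ↦ CD
    B ↦ AD
    C ↦ CC
    D ↦ B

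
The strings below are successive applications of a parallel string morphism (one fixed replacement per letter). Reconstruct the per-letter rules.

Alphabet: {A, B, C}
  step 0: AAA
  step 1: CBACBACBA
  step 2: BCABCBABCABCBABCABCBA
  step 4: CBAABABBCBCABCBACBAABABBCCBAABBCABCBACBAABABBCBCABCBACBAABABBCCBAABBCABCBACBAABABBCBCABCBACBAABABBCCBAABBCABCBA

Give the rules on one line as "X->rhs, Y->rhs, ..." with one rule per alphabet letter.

A->CBA, B->AB, C->BC

  step 1 ⇒ step 2: CBACBACBA ⇒ BC·AB·CBA·BC·AB·CBA·BC·AB·CBA
    A ↦ CBA
    B ↦ AB
    C ↦ BC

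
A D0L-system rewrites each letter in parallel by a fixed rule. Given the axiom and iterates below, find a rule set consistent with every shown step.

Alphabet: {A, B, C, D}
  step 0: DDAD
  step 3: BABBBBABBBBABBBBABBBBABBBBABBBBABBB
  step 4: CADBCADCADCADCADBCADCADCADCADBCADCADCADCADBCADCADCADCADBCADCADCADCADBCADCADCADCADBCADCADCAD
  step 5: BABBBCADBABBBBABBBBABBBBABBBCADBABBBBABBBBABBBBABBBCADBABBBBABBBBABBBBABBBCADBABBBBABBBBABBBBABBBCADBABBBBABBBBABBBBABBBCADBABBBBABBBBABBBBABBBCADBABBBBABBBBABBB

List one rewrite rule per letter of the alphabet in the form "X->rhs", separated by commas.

A->B, B->CAD, C->BA, D->BB

  step 4 ⇒ step 5: CADBCADCADCADCADBCADCADCADCADBCADCADCADCADBCADCADCADCADBCADCADCADCADBCADCADCADCADBCADCADCAD ⇒ BA·B·BB·CAD·BA·B·BB·BA·B·BB·BA·B·BB·BA·B·BB·CAD·BA·B·BB·BA·B·BB·BA·B·BB·BA·B·BB·CAD·BA·B·BB·BA·B·BB·BA·B·BB·BA·B·BB·CAD·BA·B·BB·BA·B·BB·BA·B·BB·BA·B·BB·CAD·BA·B·BB·BA·B·BB·BA·B·BB·BA·B·BB·CAD·BA·B·BB·BA·B·BB·BA·B·BB·BA·B·BB·CAD·BA·B·BB·BA·B·BB·BA·B·BB
    A ↦ B
    B ↦ CAD
    C ↦ BA
    D ↦ BB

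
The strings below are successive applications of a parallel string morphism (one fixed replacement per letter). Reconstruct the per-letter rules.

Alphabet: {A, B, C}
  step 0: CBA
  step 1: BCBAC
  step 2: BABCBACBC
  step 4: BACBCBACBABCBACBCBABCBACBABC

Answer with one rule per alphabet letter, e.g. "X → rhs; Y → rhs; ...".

A->C, B->BA, C->BC

  step 1 ⇒ step 2: BCBAC ⇒ BA·BC·BA·C·BC
    A ↦ C
    B ↦ BA
    C ↦ BC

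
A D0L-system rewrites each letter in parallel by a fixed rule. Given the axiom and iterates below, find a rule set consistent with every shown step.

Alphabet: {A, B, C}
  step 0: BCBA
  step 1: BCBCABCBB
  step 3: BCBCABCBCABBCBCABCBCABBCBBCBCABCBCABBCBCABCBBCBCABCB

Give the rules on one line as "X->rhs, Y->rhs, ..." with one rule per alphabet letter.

  step 0 ⇒ step 1: BCBA ⇒ BCB·CA·BCB·B
    A ↦ B
    B ↦ BCB
    C ↦ CA

A->B, B->BCB, C->CA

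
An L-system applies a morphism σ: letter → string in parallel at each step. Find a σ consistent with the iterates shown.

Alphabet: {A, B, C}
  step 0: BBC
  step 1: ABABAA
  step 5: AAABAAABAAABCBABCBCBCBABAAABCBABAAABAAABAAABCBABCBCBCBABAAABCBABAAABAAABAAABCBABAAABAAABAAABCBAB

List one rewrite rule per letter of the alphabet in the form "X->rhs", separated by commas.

A->CB, B->AB, C->AA

  step 0 ⇒ step 1: BBC ⇒ AB·AB·AA
    B ↦ AB
    C ↦ AA
    A ↦ CB  (constrained at step 1)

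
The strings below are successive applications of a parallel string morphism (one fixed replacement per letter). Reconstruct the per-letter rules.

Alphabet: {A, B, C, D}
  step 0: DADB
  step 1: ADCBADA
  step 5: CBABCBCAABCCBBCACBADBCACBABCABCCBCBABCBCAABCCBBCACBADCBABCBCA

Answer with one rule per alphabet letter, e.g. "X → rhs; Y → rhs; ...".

  step 0 ⇒ step 1: DADB ⇒ AD·CB·AD·A
    A ↦ CB
    B ↦ A
    D ↦ AD
    C ↦ BC  (constrained at step 1)

A->CB, B->A, C->BC, D->AD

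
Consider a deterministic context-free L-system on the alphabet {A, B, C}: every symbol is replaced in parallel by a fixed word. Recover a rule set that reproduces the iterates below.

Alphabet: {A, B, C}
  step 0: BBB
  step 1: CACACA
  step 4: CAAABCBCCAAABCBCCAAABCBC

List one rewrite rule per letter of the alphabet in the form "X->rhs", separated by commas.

A->BC, B->CA, C->A

  step 0 ⇒ step 1: BBB ⇒ CA·CA·CA
    B ↦ CA
    A ↦ BC  (constrained at step 1)
    C ↦ A  (constrained at step 1)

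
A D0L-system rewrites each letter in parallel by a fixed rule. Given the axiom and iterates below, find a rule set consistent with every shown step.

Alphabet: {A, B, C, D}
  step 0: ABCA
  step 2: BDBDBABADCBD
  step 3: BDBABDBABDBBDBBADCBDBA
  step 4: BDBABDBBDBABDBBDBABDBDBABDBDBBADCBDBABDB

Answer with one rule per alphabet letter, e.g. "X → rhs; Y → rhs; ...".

  step 3 ⇒ step 4: BDBABDBABDBBDBBADCBDBA ⇒ BD·BA·BD·B·BD·BA·BD·B·BD·BA·BD·BD·BA·BD·BD·B·BA·DC·BD·BA·BD·B
    A ↦ B
    B ↦ BD
    C ↦ DC
    D ↦ BA

A->B, B->BD, C->DC, D->BA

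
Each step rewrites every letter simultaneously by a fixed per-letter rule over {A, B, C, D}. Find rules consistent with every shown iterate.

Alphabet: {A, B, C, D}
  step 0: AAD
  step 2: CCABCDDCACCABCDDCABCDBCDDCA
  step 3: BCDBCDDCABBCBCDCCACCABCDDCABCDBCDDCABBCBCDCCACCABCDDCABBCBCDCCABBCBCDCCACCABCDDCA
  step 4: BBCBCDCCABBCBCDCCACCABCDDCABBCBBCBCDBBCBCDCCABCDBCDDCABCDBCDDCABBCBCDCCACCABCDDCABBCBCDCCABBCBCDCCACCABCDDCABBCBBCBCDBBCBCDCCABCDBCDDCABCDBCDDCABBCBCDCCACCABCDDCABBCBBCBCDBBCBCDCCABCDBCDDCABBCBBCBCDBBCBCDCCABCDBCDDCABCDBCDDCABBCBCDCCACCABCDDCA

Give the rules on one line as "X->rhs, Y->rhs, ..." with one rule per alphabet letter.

  step 3 ⇒ step 4: BCDBCDDCABBCBCDCCACCABCDDCABCDBCDDCABBCBCDCCACCABCDDCABBCBCDCCABBCBCDCCACCABCDDCA ⇒ BBC·BCD·CCA·BBC·BCD·CCA·CCA·BCD·DCA·BBC·BBC·BCD·BBC·BCD·CCA·BCD·BCD·DCA·BCD·BCD·DCA·BBC·BCD·CCA·CCA·BCD·DCA·BBC·BCD·CCA·BBC·BCD·CCA·CCA·BCD·DCA·BBC·BBC·BCD·BBC·BCD·CCA·BCD·BCD·DCA·BCD·BCD·DCA·BBC·BCD·CCA·CCA·BCD·DCA·BBC·BBC·BCD·BBC·BCD·CCA·BCD·BCD·DCA·BBC·BBC·BCD·BBC·BCD·CCA·BCD·BCD·DCA·BCD·BCD·DCA·BBC·BCD·CCA·CCA·BCD·DCA
    A ↦ DCA
    B ↦ BBC
    C ↦ BCD
    D ↦ CCA

A->DCA, B->BBC, C->BCD, D->CCA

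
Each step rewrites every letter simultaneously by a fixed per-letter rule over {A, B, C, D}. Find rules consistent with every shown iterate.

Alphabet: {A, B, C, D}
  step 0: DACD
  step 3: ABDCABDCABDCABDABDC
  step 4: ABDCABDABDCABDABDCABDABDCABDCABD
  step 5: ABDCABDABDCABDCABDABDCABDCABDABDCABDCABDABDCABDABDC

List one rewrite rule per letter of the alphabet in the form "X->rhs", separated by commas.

  step 4 ⇒ step 5: ABDCABDABDCABDABDCABDABDCABDCABD ⇒ AB·D·C·ABD·AB·D·C·AB·D·C·ABD·AB·D·C·AB·D·C·ABD·AB·D·C·AB·D·C·ABD·AB·D·C·ABD·AB·D·C
    A ↦ AB
    B ↦ D
    C ↦ ABD
    D ↦ C

A->AB, B->D, C->ABD, D->C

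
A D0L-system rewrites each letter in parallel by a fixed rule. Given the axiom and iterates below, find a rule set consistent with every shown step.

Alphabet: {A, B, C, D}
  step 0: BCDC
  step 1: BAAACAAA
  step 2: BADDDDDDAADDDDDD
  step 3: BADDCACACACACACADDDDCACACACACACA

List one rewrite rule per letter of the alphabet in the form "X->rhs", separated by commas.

A->DD, B->BA, C->AA, D->CA

  step 2 ⇒ step 3: BADDDDDDAADDDDDD ⇒ BA·DD·CA·CA·CA·CA·CA·CA·DD·DD·CA·CA·CA·CA·CA·CA
    A ↦ DD
    B ↦ BA
    D ↦ CA
  step 0 ⇒ step 1: BCDC ⇒ BA·AA·CA·AA
    C ↦ AA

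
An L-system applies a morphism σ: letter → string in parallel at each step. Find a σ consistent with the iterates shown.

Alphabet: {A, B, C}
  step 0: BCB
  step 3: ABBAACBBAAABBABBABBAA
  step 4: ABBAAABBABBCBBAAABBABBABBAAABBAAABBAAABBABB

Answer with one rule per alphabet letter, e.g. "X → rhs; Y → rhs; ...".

A->ABB, B->A, C->CBB

  step 3 ⇒ step 4: ABBAACBBAAABBABBABBAA ⇒ ABB·A·A·ABB·ABB·CBB·A·A·ABB·ABB·ABB·A·A·ABB·A·A·ABB·A·A·ABB·ABB
    A ↦ ABB
    B ↦ A
    C ↦ CBB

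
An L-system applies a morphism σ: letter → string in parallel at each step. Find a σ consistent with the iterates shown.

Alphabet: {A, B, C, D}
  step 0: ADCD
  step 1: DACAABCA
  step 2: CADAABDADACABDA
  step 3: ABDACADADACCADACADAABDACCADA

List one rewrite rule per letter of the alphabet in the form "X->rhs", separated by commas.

  step 2 ⇒ step 3: CADAABDADACABDA ⇒ AB·DA·CA·DA·DA·C·CA·DA·CA·DA·AB·DA·C·CA·DA
    A ↦ DA
    B ↦ C
    C ↦ AB
    D ↦ CA

A->DA, B->C, C->AB, D->CA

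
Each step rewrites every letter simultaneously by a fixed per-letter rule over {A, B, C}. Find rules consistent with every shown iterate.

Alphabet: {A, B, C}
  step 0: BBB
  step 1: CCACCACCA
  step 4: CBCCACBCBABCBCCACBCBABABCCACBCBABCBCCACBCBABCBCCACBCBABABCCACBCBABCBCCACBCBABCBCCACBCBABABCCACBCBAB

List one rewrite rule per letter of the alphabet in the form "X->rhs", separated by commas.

A->AB, B->CCA, C->CB

  step 0 ⇒ step 1: BBB ⇒ CCA·CCA·CCA
    B ↦ CCA
    A ↦ AB  (constrained at step 1)
    C ↦ CB  (constrained at step 1)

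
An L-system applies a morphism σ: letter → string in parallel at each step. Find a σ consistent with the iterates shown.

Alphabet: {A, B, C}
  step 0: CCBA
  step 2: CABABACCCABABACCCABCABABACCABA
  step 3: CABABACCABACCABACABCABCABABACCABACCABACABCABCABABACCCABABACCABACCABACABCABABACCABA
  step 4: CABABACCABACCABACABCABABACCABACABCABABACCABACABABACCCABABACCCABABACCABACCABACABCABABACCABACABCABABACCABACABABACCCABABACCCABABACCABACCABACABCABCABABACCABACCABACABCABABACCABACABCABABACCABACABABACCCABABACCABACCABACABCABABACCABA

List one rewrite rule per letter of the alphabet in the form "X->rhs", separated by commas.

A->ABA, B->CC, C->CAB

  step 3 ⇒ step 4: CABABACCABACCABACABCABCABABACCABACCABACABCABCABABACCCABABACCABACCABACABCABABACCABA ⇒ CAB·ABA·CC·ABA·CC·ABA·CAB·CAB·ABA·CC·ABA·CAB·CAB·ABA·CC·ABA·CAB·ABA·CC·CAB·ABA·CC·CAB·ABA·CC·ABA·CC·ABA·CAB·CAB·ABA·CC·ABA·CAB·CAB·ABA·CC·ABA·CAB·ABA·CC·CAB·ABA·CC·CAB·ABA·CC·ABA·CC·ABA·CAB·CAB·CAB·ABA·CC·ABA·CC·ABA·CAB·CAB·ABA·CC·ABA·CAB·CAB·ABA·CC·ABA·CAB·ABA·CC·CAB·ABA·CC·ABA·CC·ABA·CAB·CAB·ABA·CC·ABA
    A ↦ ABA
    B ↦ CC
    C ↦ CAB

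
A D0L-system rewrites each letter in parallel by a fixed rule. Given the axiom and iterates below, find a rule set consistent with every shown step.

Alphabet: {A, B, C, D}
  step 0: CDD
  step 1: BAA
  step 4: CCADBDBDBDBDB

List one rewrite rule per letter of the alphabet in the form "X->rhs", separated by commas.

A->CC, B->DB, C->B, D->A

  step 0 ⇒ step 1: CDD ⇒ B·A·A
    C ↦ B
    D ↦ A
    A ↦ CC  (constrained at step 1)
    B ↦ DB  (constrained at step 1)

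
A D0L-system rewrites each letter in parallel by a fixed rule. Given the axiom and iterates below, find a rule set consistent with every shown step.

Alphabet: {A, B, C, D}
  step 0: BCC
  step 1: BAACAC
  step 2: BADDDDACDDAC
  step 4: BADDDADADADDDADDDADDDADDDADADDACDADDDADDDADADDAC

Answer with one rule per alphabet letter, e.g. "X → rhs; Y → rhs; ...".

  step 1 ⇒ step 2: BAACAC ⇒ BA·DD·DD·AC·DD·AC
    A ↦ DD
    B ↦ BA
    C ↦ AC
    D ↦ DA  (constrained at step 2)

A->DD, B->BA, C->AC, D->DA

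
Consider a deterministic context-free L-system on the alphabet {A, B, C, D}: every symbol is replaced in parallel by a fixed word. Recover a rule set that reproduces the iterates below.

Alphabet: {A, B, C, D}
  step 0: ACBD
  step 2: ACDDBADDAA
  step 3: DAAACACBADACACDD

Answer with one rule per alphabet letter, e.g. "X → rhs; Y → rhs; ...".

A->D, B->BA, C->AA, D->AC

  step 2 ⇒ step 3: ACDDBADDAA ⇒ D·AA·AC·AC·BA·D·AC·AC·D·D
    A ↦ D
    B ↦ BA
    C ↦ AA
    D ↦ AC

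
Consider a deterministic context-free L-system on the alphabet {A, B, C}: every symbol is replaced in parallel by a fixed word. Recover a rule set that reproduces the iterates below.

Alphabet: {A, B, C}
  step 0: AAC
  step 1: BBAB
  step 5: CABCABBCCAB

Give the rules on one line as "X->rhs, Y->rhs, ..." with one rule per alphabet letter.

  step 0 ⇒ step 1: AAC ⇒ B·B·AB
    A ↦ B
    C ↦ AB
    B ↦ C  (constrained at step 1)

A->B, B->C, C->AB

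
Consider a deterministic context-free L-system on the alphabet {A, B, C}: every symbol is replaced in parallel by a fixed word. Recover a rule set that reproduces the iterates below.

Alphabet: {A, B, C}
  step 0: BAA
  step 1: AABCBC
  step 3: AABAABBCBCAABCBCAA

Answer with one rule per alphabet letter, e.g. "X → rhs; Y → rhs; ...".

  step 0 ⇒ step 1: BAA ⇒ AA·BC·BC
    A ↦ BC
    B ↦ AA
    C ↦ B  (constrained at step 1)

A->BC, B->AA, C->B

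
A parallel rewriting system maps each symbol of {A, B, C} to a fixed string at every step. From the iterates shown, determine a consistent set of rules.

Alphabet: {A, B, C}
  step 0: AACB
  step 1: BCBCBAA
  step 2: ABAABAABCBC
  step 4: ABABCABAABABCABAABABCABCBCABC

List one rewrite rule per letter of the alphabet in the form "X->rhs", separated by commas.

A->BC, B->A, C->BA

  step 1 ⇒ step 2: BCBCBAA ⇒ A·BA·A·BA·A·BC·BC
    A ↦ BC
    B ↦ A
    C ↦ BA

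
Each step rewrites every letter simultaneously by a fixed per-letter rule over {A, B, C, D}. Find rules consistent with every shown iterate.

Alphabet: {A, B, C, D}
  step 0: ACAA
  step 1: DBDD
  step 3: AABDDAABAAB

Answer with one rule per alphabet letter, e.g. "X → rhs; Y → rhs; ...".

  step 0 ⇒ step 1: ACAA ⇒ D·B·D·D
    A ↦ D
    C ↦ B
    B ↦ AA  (constrained at step 1)
    D ↦ BC  (constrained at step 1)

A->D, B->AA, C->B, D->BC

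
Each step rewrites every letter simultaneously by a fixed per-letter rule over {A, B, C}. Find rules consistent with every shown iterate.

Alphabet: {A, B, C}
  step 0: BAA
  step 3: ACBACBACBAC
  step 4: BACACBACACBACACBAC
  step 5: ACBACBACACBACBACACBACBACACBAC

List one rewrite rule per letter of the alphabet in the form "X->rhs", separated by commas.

  step 4 ⇒ step 5: BACACBACACBACACBAC ⇒ AC·B·AC·B·AC·AC·B·AC·B·AC·AC·B·AC·B·AC·AC·B·AC
    A ↦ B
    B ↦ AC
    C ↦ AC

A->B, B->AC, C->AC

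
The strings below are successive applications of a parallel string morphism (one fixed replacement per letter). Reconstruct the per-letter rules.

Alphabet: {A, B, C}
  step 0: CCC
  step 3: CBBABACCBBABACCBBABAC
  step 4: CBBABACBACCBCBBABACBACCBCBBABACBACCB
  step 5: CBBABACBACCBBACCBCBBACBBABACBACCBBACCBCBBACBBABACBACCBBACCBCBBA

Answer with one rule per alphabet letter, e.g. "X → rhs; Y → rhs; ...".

  step 4 ⇒ step 5: CBBABACBACCBCBBABACBACCBCBBABACBACCB ⇒ CB·BA·BA·C·BA·C·CB·BA·C·CB·CB·BA·CB·BA·BA·C·BA·C·CB·BA·C·CB·CB·BA·CB·BA·BA·C·BA·C·CB·BA·C·CB·CB·BA
    A ↦ C
    B ↦ BA
    C ↦ CB

A->C, B->BA, C->CB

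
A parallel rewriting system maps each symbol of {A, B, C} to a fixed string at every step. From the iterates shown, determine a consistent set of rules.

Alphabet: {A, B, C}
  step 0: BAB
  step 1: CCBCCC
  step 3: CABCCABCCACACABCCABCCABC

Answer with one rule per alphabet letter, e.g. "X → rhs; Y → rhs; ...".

A->BC, B->CC, C->CA

  step 0 ⇒ step 1: BAB ⇒ CC·BC·CC
    A ↦ BC
    B ↦ CC
    C ↦ CA  (constrained at step 1)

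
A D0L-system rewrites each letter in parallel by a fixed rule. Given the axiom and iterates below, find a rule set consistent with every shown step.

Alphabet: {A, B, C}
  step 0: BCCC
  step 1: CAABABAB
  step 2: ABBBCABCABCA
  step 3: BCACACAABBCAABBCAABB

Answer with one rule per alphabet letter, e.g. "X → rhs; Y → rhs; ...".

  step 2 ⇒ step 3: ABBBCABCABCA ⇒ B·CA·CA·CA·AB·B·CA·AB·B·CA·AB·B
    A ↦ B
    B ↦ CA
    C ↦ AB

A->B, B->CA, C->AB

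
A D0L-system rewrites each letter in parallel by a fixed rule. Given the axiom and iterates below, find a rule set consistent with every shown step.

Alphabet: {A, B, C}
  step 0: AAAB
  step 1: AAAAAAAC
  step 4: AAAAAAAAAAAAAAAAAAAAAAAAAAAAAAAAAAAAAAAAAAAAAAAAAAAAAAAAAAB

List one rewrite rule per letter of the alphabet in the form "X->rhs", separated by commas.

A->AA, B->AC, C->B

  step 0 ⇒ step 1: AAAB ⇒ AA·AA·AA·AC
    A ↦ AA
    B ↦ AC
    C ↦ B  (constrained at step 1)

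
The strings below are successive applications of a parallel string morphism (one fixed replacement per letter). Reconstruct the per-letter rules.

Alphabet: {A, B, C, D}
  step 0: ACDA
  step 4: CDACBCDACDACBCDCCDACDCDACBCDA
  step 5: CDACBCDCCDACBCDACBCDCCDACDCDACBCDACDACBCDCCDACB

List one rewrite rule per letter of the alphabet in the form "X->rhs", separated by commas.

  step 4 ⇒ step 5: CDACBCDACDACBCDCCDACDCDACBCDA ⇒ CD·A·CB·CD·C·CD·A·CB·CD·A·CB·CD·C·CD·A·CD·CD·A·CB·CD·A·CD·A·CB·CD·C·CD·A·CB
    A ↦ CB
    B ↦ C
    C ↦ CD
    D ↦ A

A->CB, B->C, C->CD, D->A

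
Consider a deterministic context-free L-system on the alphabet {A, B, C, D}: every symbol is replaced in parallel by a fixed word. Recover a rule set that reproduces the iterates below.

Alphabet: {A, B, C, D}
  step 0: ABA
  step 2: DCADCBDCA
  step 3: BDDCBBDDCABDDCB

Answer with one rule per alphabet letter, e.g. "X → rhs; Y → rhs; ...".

A->CB, B->CA, C->D, D->BD

  step 2 ⇒ step 3: DCADCBDCA ⇒ BD·D·CB·BD·D·CA·BD·D·CB
    A ↦ CB
    B ↦ CA
    C ↦ D
    D ↦ BD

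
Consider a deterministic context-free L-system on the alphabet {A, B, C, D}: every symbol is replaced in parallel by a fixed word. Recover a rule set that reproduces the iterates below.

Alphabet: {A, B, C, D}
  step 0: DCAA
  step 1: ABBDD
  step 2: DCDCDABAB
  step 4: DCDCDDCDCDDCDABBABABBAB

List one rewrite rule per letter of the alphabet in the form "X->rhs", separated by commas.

A->D, B->CD, C->B, D->AB

  step 1 ⇒ step 2: ABBDD ⇒ D·CD·CD·AB·AB
    A ↦ D
    B ↦ CD
    D ↦ AB
  step 0 ⇒ step 1: DCAA ⇒ AB·B·D·D
    C ↦ B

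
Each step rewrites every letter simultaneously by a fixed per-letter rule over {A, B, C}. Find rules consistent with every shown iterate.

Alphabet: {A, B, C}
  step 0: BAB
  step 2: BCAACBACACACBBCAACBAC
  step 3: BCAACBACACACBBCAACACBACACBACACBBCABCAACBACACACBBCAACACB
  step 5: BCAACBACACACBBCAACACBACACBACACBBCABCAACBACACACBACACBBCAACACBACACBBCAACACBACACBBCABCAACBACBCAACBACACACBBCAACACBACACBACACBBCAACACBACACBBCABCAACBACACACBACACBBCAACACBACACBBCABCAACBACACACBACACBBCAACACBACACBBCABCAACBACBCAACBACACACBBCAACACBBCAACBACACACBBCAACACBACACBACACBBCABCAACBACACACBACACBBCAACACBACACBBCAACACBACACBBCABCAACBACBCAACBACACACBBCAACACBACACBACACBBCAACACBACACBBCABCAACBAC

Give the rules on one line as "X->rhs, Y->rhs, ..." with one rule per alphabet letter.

A->AC, B->BCA, C->ACB

  step 2 ⇒ step 3: BCAACBACACACBBCAACBAC ⇒ BCA·ACB·AC·AC·ACB·BCA·AC·ACB·AC·ACB·AC·ACB·BCA·BCA·ACB·AC·AC·ACB·BCA·AC·ACB
    A ↦ AC
    B ↦ BCA
    C ↦ ACB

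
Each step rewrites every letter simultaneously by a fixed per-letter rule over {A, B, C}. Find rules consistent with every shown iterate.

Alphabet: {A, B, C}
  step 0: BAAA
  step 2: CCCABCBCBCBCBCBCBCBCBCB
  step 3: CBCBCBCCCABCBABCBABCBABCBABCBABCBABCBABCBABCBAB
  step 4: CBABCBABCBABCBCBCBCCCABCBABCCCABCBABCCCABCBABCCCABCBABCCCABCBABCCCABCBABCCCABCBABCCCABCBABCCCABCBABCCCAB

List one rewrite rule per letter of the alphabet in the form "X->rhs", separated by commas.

A->CCC, B->AB, C->CB

  step 3 ⇒ step 4: CBCBCBCCCABCBABCBABCBABCBABCBABCBABCBABCBABCBAB ⇒ CB·AB·CB·AB·CB·AB·CB·CB·CB·CCC·AB·CB·AB·CCC·AB·CB·AB·CCC·AB·CB·AB·CCC·AB·CB·AB·CCC·AB·CB·AB·CCC·AB·CB·AB·CCC·AB·CB·AB·CCC·AB·CB·AB·CCC·AB·CB·AB·CCC·AB
    A ↦ CCC
    B ↦ AB
    C ↦ CB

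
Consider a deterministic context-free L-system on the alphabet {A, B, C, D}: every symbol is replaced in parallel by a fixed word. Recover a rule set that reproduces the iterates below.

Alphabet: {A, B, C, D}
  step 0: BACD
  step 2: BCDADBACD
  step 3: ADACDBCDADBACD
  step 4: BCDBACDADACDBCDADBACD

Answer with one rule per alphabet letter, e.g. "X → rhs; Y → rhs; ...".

  step 3 ⇒ step 4: ADACDBCDADBACD ⇒ B·CD·B·A·CD·AD·A·CD·B·CD·AD·B·A·CD
    A ↦ B
    B ↦ AD
    C ↦ A
    D ↦ CD

A->B, B->AD, C->A, D->CD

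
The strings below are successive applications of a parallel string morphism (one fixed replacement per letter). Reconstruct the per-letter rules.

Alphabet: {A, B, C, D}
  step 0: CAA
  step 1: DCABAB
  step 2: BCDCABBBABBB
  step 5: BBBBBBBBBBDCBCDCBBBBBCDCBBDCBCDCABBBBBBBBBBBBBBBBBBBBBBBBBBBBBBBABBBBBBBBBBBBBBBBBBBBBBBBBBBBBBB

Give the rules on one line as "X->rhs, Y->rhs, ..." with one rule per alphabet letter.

  step 1 ⇒ step 2: DCABAB ⇒ BC·DC·AB·BB·AB·BB
    A ↦ AB
    B ↦ BB
    C ↦ DC
    D ↦ BC

A->AB, B->BB, C->DC, D->BC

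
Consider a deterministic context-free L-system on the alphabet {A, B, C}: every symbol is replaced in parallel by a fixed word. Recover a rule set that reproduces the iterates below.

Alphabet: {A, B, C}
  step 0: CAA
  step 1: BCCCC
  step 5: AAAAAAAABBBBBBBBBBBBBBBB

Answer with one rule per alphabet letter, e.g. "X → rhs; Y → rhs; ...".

  step 0 ⇒ step 1: CAA ⇒ B·CC·CC
    A ↦ CC
    C ↦ B
    B ↦ AA  (constrained at step 1)

A->CC, B->AA, C->B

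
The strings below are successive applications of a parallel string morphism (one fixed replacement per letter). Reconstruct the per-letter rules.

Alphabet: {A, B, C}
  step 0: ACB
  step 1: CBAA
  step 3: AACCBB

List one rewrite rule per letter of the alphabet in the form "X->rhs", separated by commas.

A->C, B->AA, C->B

  step 0 ⇒ step 1: ACB ⇒ C·B·AA
    A ↦ C
    B ↦ AA
    C ↦ B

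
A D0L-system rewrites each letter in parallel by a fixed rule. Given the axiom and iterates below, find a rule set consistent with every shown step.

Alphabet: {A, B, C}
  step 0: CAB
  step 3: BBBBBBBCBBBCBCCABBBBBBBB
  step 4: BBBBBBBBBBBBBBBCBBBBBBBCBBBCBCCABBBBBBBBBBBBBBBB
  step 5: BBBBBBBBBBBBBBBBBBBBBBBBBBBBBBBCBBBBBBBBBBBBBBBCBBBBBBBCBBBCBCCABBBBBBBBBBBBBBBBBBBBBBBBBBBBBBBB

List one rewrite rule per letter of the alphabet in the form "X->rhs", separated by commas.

  step 4 ⇒ step 5: BBBBBBBBBBBBBBBCBBBBBBBCBBBCBCCABBBBBBBBBBBBBBBB ⇒ BB·BB·BB·BB·BB·BB·BB·BB·BB·BB·BB·BB·BB·BB·BB·BC·BB·BB·BB·BB·BB·BB·BB·BC·BB·BB·BB·BC·BB·BC·BC·CA·BB·BB·BB·BB·BB·BB·BB·BB·BB·BB·BB·BB·BB·BB·BB·BB
    A ↦ CA
    B ↦ BB
    C ↦ BC

A->CA, B->BB, C->BC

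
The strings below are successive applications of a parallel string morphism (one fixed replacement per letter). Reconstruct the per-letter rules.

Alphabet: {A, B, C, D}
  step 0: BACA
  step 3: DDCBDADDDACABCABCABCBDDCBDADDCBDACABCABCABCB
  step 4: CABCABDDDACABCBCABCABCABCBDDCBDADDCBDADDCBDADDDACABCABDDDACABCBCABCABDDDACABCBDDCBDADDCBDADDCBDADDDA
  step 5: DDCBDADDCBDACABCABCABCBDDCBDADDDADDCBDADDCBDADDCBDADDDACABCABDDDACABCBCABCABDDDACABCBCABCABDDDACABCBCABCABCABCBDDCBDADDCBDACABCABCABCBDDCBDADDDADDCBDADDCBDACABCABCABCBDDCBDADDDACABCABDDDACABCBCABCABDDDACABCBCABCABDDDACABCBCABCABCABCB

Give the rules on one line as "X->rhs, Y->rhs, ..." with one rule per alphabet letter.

  step 4 ⇒ step 5: CABCABDDDACABCBCABCABCABCBDDCBDADDCBDADDCBDADDDACABCABDDDACABCBCABCABDDDACABCBDDCBDADDCBDADDCBDADDDA ⇒ DD·CB·DA·DD·CB·DA·CAB·CAB·CAB·CB·DD·CB·DA·DD·DA·DD·CB·DA·DD·CB·DA·DD·CB·DA·DD·DA·CAB·CAB·DD·DA·CAB·CB·CAB·CAB·DD·DA·CAB·CB·CAB·CAB·DD·DA·CAB·CB·CAB·CAB·CAB·CB·DD·CB·DA·DD·CB·DA·CAB·CAB·CAB·CB·DD·CB·DA·DD·DA·DD·CB·DA·DD·CB·DA·CAB·CAB·CAB·CB·DD·CB·DA·DD·DA·CAB·CAB·DD·DA·CAB·CB·CAB·CAB·DD·DA·CAB·CB·CAB·CAB·DD·DA·CAB·CB·CAB·CAB·CAB·CB
    A ↦ CB
    B ↦ DA
    C ↦ DD
    D ↦ CAB

A->CB, B->DA, C->DD, D->CAB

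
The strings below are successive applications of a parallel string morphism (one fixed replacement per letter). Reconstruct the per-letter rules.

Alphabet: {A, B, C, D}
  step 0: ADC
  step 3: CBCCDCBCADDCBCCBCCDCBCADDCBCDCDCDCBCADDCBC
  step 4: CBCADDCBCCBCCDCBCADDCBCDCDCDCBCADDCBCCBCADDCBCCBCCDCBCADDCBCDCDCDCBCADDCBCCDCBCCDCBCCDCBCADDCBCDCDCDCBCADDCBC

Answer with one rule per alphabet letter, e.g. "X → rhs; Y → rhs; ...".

A->D, B->ADD, C->CBC, D->CD

  step 3 ⇒ step 4: CBCCDCBCADDCBCCBCCDCBCADDCBCDCDCDCBCADDCBC ⇒ CBC·ADD·CBC·CBC·CD·CBC·ADD·CBC·D·CD·CD·CBC·ADD·CBC·CBC·ADD·CBC·CBC·CD·CBC·ADD·CBC·D·CD·CD·CBC·ADD·CBC·CD·CBC·CD·CBC·CD·CBC·ADD·CBC·D·CD·CD·CBC·ADD·CBC
    A ↦ D
    B ↦ ADD
    C ↦ CBC
    D ↦ CD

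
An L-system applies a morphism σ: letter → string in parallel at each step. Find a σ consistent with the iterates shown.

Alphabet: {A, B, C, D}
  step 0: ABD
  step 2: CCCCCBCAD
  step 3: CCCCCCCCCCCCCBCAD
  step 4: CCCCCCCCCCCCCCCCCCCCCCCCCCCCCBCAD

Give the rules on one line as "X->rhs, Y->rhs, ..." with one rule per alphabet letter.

A->BC, B->C, C->CC, D->AD

  step 3 ⇒ step 4: CCCCCCCCCCCCCBCAD ⇒ CC·CC·CC·CC·CC·CC·CC·CC·CC·CC·CC·CC·CC·C·CC·BC·AD
    A ↦ BC
    B ↦ C
    C ↦ CC
    D ↦ AD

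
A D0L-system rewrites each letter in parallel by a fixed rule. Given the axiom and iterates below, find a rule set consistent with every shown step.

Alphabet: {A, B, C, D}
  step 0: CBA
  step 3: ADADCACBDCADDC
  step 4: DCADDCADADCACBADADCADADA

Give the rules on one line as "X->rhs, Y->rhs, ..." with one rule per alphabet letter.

  step 3 ⇒ step 4: ADADCACBDCADDC ⇒ DC·AD·DC·AD·A·DC·A·CB·AD·A·DC·AD·AD·A
    A ↦ DC
    B ↦ CB
    C ↦ A
    D ↦ AD

A->DC, B->CB, C->A, D->AD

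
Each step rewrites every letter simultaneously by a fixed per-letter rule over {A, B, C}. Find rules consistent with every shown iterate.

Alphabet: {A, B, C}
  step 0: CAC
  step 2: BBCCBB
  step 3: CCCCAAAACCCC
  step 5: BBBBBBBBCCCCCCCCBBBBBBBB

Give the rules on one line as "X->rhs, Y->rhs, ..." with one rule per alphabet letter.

  step 2 ⇒ step 3: BBCCBB ⇒ CC·CC·AA·AA·CC·CC
    B ↦ CC
    C ↦ AA
    A ↦ B  (constrained at step 0)

A->B, B->CC, C->AA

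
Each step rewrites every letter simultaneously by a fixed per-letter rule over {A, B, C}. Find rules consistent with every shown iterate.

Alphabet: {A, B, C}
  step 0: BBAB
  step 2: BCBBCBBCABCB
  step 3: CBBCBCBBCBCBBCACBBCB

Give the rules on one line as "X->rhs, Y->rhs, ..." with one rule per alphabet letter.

A->CA, B->CB, C->B

  step 2 ⇒ step 3: BCBBCBBCABCB ⇒ CB·B·CB·CB·B·CB·CB·B·CA·CB·B·CB
    A ↦ CA
    B ↦ CB
    C ↦ B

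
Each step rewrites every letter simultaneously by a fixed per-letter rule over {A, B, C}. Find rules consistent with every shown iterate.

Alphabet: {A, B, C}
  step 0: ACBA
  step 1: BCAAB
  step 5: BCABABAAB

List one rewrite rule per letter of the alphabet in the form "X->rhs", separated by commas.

A->B, B->A, C->CA

  step 0 ⇒ step 1: ACBA ⇒ B·CA·A·B
    A ↦ B
    B ↦ A
    C ↦ CA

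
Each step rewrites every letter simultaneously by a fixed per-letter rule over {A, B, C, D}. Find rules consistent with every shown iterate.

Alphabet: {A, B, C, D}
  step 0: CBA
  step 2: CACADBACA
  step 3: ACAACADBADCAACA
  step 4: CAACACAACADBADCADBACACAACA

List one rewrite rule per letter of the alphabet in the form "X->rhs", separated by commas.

  step 3 ⇒ step 4: ACAACADBADCAACA ⇒ CA·A·CA·CA·A·CA·DB·AD·CA·DB·A·CA·CA·A·CA
    A ↦ CA
    B ↦ AD
    C ↦ A
    D ↦ DB

A->CA, B->AD, C->A, D->DB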